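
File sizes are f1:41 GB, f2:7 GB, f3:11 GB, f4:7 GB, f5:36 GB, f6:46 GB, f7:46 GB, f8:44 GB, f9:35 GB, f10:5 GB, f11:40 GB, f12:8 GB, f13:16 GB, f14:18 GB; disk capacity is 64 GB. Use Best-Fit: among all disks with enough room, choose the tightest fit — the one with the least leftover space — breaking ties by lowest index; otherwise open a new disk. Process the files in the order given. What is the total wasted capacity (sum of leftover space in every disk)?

88

Put f1 (41 GB) in disk 1; 23 GB remain.
Put f2 (7 GB) in disk 1; 16 GB remain.
Put f3 (11 GB) in disk 1; 5 GB remain.
Put f4 (7 GB) in disk 2; 57 GB remain.
Put f5 (36 GB) in disk 2; 21 GB remain.
Put f6 (46 GB) in disk 3; 18 GB remain.
Put f7 (46 GB) in disk 4; 18 GB remain.
Put f8 (44 GB) in disk 5; 20 GB remain.
Put f9 (35 GB) in disk 6; 29 GB remain.
Put f10 (5 GB) in disk 1; 0 GB remain.
Put f11 (40 GB) in disk 7; 24 GB remain.
Put f12 (8 GB) in disk 3; 10 GB remain.
Put f13 (16 GB) in disk 4; 2 GB remain.
Put f14 (18 GB) in disk 5; 2 GB remain.
7 disks × 64 GB = 448 GB; used 360 GB; unused 88 GB.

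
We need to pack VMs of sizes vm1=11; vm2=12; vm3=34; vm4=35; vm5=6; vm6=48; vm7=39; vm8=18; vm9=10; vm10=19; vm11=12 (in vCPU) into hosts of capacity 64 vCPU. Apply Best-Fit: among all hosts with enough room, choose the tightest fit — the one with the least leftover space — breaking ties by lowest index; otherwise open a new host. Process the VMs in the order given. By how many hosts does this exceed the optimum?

Best-Fit: [11,12,34,6] [35,19] [48,10] [39,18] [12] → 5 hosts.
Total size 244 vCPU; any packing needs at least ⌈244/64⌉ = 4 hosts.
An optimal packing achieves that bound: [48,12] [39,19,6] [35,18,11] [34,12,10] → 4 hosts.
Excess: 5 − 4 = 1.

1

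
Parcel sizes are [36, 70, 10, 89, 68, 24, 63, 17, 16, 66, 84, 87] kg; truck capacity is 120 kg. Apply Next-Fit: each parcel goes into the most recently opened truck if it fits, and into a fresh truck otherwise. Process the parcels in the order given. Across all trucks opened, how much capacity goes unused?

36 kg → truck 1 (remaining 84 kg)
70 kg → truck 1 (remaining 14 kg)
10 kg → truck 1 (remaining 4 kg)
89 kg → truck 2 (remaining 31 kg)
68 kg → truck 3 (remaining 52 kg)
24 kg → truck 3 (remaining 28 kg)
63 kg → truck 4 (remaining 57 kg)
17 kg → truck 4 (remaining 40 kg)
16 kg → truck 4 (remaining 24 kg)
66 kg → truck 5 (remaining 54 kg)
84 kg → truck 6 (remaining 36 kg)
87 kg → truck 7 (remaining 33 kg)
7 trucks × 120 kg = 840 kg; used 630 kg; unused 210 kg.

210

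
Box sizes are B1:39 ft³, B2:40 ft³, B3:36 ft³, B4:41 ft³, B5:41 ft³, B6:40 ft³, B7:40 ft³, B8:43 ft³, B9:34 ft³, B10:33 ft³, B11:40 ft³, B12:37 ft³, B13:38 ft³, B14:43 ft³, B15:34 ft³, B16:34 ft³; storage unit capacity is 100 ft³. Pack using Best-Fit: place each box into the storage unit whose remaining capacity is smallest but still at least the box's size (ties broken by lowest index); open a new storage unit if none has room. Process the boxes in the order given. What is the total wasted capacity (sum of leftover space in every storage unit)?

storage unit 1: place B1 (39 ft³), 61 ft³ left
storage unit 1: place B2 (40 ft³), 21 ft³ left
storage unit 2: place B3 (36 ft³), 64 ft³ left
storage unit 2: place B4 (41 ft³), 23 ft³ left
storage unit 3: place B5 (41 ft³), 59 ft³ left
storage unit 3: place B6 (40 ft³), 19 ft³ left
storage unit 4: place B7 (40 ft³), 60 ft³ left
storage unit 4: place B8 (43 ft³), 17 ft³ left
storage unit 5: place B9 (34 ft³), 66 ft³ left
storage unit 5: place B10 (33 ft³), 33 ft³ left
storage unit 6: place B11 (40 ft³), 60 ft³ left
storage unit 6: place B12 (37 ft³), 23 ft³ left
storage unit 7: place B13 (38 ft³), 62 ft³ left
storage unit 7: place B14 (43 ft³), 19 ft³ left
storage unit 8: place B15 (34 ft³), 66 ft³ left
storage unit 8: place B16 (34 ft³), 32 ft³ left
8 storage units × 100 ft³ = 800 ft³; used 613 ft³; unused 187 ft³.

187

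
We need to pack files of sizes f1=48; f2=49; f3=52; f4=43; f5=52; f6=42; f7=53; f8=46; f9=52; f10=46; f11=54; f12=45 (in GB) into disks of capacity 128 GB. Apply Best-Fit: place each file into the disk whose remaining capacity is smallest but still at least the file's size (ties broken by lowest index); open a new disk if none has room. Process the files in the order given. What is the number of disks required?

Put f1 (48 GB) in disk 1; 80 GB remain.
Put f2 (49 GB) in disk 1; 31 GB remain.
Put f3 (52 GB) in disk 2; 76 GB remain.
Put f4 (43 GB) in disk 2; 33 GB remain.
Put f5 (52 GB) in disk 3; 76 GB remain.
Put f6 (42 GB) in disk 3; 34 GB remain.
Put f7 (53 GB) in disk 4; 75 GB remain.
Put f8 (46 GB) in disk 4; 29 GB remain.
Put f9 (52 GB) in disk 5; 76 GB remain.
Put f10 (46 GB) in disk 5; 30 GB remain.
Put f11 (54 GB) in disk 6; 74 GB remain.
Put f12 (45 GB) in disk 6; 29 GB remain.

6 disks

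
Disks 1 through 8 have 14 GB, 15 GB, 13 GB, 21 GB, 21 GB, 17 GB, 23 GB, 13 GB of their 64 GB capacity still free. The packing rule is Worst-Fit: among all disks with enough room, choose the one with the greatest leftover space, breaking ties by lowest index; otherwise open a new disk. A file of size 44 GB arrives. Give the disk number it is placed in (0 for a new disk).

No disk has ≥ 44 GB free, so a new disk is opened.

0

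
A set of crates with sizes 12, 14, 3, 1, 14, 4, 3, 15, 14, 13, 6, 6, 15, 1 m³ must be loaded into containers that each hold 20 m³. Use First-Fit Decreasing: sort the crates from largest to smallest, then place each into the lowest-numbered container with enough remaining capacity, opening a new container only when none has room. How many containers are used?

Sorted descending: 15, 15, 14, 14, 14, 13, 12, 6, 6, 4, 3, 3, 1, 1.
Put 15 m³ in container 1; 5 m³ remain.
Put 15 m³ in container 2; 5 m³ remain.
Put 14 m³ in container 3; 6 m³ remain.
Put 14 m³ in container 4; 6 m³ remain.
Put 14 m³ in container 5; 6 m³ remain.
Put 13 m³ in container 6; 7 m³ remain.
Put 12 m³ in container 7; 8 m³ remain.
Put 6 m³ in container 3; 0 m³ remain.
Put 6 m³ in container 4; 0 m³ remain.
Put 4 m³ in container 1; 1 m³ remain.
Put 3 m³ in container 2; 2 m³ remain.
Put 3 m³ in container 5; 3 m³ remain.
Put 1 m³ in container 1; 0 m³ remain.
Put 1 m³ in container 2; 1 m³ remain.
Final containers: [15,4,1] [15,3,1] [14,6] [14,6] [14,3] [13] [12].

7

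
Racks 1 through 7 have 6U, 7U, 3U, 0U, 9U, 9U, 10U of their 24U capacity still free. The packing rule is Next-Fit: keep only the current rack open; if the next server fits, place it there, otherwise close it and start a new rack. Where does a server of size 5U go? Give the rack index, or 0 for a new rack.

7

Next-Fit only looks at rack 7, which has 10U free.
5U fits there.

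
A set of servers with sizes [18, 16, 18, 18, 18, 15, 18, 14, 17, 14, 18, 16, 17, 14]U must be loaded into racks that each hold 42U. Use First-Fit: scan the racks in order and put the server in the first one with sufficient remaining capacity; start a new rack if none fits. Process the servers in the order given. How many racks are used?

rack 1: place 18U, 24U left
rack 1: place 16U, 8U left
rack 2: place 18U, 24U left
rack 2: place 18U, 6U left
rack 3: place 18U, 24U left
rack 3: place 15U, 9U left
rack 4: place 18U, 24U left
rack 4: place 14U, 10U left
rack 5: place 17U, 25U left
rack 5: place 14U, 11U left
rack 6: place 18U, 24U left
rack 6: place 16U, 8U left
rack 7: place 17U, 25U left
rack 7: place 14U, 11U left

7 racks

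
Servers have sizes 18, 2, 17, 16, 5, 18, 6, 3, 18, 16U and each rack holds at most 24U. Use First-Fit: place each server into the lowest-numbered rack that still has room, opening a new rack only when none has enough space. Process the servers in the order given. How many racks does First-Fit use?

18U → rack 1 (remaining 6U)
2U → rack 1 (remaining 4U)
17U → rack 2 (remaining 7U)
16U → rack 3 (remaining 8U)
5U → rack 2 (remaining 2U)
18U → rack 4 (remaining 6U)
6U → rack 3 (remaining 2U)
3U → rack 1 (remaining 1U)
18U → rack 5 (remaining 6U)
16U → rack 6 (remaining 8U)

6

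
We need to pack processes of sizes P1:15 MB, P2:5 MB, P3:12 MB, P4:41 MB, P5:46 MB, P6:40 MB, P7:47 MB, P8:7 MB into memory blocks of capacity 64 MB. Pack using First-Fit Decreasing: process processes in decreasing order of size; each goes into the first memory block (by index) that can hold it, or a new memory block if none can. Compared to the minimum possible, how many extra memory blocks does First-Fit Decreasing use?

0

First-Fit Decreasing: [47,15] [46,12,5] [41,7] [40] → 4 memory blocks.
Total size 213 MB; any packing needs at least ⌈213/64⌉ = 4 memory blocks.
So 4 is already optimal.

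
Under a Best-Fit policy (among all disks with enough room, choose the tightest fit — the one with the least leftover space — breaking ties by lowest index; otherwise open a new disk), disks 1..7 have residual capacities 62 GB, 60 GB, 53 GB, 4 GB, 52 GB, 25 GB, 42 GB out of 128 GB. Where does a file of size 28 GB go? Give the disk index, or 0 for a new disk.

7

Disks with room: disk 1 (62 GB), disk 2 (60 GB), disk 3 (53 GB), disk 5 (52 GB), disk 7 (42 GB).
Tightest fit is disk 7 with 42 GB free.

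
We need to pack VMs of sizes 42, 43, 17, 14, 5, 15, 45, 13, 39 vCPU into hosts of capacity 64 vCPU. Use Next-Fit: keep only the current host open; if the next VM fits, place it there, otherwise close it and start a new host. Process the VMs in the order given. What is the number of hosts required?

5

Put 42 vCPU in host 1; 22 vCPU remain.
Put 43 vCPU in host 2; 21 vCPU remain.
Put 17 vCPU in host 2; 4 vCPU remain.
Put 14 vCPU in host 3; 50 vCPU remain.
Put 5 vCPU in host 3; 45 vCPU remain.
Put 15 vCPU in host 3; 30 vCPU remain.
Put 45 vCPU in host 4; 19 vCPU remain.
Put 13 vCPU in host 4; 6 vCPU remain.
Put 39 vCPU in host 5; 25 vCPU remain.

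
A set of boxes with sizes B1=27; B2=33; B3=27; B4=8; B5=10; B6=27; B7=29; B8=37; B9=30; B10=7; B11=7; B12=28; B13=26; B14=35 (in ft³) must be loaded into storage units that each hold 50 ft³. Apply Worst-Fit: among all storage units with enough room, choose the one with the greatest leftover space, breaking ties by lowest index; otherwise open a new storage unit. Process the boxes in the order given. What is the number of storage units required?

10

B1 (27 ft³) → storage unit 1 (remaining 23 ft³)
B2 (33 ft³) → storage unit 2 (remaining 17 ft³)
B3 (27 ft³) → storage unit 3 (remaining 23 ft³)
B4 (8 ft³) → storage unit 1 (remaining 15 ft³)
B5 (10 ft³) → storage unit 3 (remaining 13 ft³)
B6 (27 ft³) → storage unit 4 (remaining 23 ft³)
B7 (29 ft³) → storage unit 5 (remaining 21 ft³)
B8 (37 ft³) → storage unit 6 (remaining 13 ft³)
B9 (30 ft³) → storage unit 7 (remaining 20 ft³)
B10 (7 ft³) → storage unit 4 (remaining 16 ft³)
B11 (7 ft³) → storage unit 5 (remaining 14 ft³)
B12 (28 ft³) → storage unit 8 (remaining 22 ft³)
B13 (26 ft³) → storage unit 9 (remaining 24 ft³)
B14 (35 ft³) → storage unit 10 (remaining 15 ft³)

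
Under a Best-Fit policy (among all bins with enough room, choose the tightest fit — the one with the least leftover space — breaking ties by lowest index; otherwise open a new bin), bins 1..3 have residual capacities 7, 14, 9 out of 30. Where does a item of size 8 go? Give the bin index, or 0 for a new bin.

3

Bins with room: bin 2 (14), bin 3 (9).
Tightest fit is bin 3 with 9 free.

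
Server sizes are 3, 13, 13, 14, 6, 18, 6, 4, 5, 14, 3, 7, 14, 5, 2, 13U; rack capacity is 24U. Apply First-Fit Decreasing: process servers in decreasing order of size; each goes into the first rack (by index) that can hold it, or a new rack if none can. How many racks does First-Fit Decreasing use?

Sorted descending: 18, 14, 14, 14, 13, 13, 13, 7, 6, 6, 5, 5, 4, 3, 3, 2.
Put 18U in rack 1; 6U remain.
Put 14U in rack 2; 10U remain.
Put 14U in rack 3; 10U remain.
Put 14U in rack 4; 10U remain.
Put 13U in rack 5; 11U remain.
Put 13U in rack 6; 11U remain.
Put 13U in rack 7; 11U remain.
Put 7U in rack 2; 3U remain.
Put 6U in rack 1; 0U remain.
Put 6U in rack 3; 4U remain.
Put 5U in rack 4; 5U remain.
Put 5U in rack 4; 0U remain.
Put 4U in rack 3; 0U remain.
Put 3U in rack 2; 0U remain.
Put 3U in rack 5; 8U remain.
Put 2U in rack 5; 6U remain.

7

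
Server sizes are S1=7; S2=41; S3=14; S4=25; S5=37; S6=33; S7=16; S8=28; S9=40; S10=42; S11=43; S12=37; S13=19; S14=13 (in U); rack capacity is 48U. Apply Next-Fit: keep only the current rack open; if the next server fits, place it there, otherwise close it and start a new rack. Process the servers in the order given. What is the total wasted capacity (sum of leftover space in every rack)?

Put S1 (7U) in rack 1; 41U remain.
Put S2 (41U) in rack 1; 0U remain.
Put S3 (14U) in rack 2; 34U remain.
Put S4 (25U) in rack 2; 9U remain.
Put S5 (37U) in rack 3; 11U remain.
Put S6 (33U) in rack 4; 15U remain.
Put S7 (16U) in rack 5; 32U remain.
Put S8 (28U) in rack 5; 4U remain.
Put S9 (40U) in rack 6; 8U remain.
Put S10 (42U) in rack 7; 6U remain.
Put S11 (43U) in rack 8; 5U remain.
Put S12 (37U) in rack 9; 11U remain.
Put S13 (19U) in rack 10; 29U remain.
Put S14 (13U) in rack 10; 16U remain.
10 racks × 48U = 480U; used 395U; unused 85U.

85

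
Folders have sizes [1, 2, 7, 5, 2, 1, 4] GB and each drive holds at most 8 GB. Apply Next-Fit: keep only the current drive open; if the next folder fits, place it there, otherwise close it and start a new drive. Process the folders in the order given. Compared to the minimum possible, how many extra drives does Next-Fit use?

Next-Fit: [1,2] [7] [5,2,1] [4] → 4 drives.
Total size 22 GB; any packing needs at least ⌈22/8⌉ = 3 drives.
An optimal packing achieves that bound: [7,1] [5,2,1] [4,2] → 3 drives.
Excess: 4 − 3 = 1.

1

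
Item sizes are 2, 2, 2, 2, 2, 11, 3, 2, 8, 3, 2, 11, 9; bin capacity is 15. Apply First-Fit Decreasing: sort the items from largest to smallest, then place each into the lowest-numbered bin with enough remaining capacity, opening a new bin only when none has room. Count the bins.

Sorted descending: 11, 11, 9, 8, 3, 3, 2, 2, 2, 2, 2, 2, 2.
Put 11 in bin 1; 4 remain.
Put 11 in bin 2; 4 remain.
Put 9 in bin 3; 6 remain.
Put 8 in bin 4; 7 remain.
Put 3 in bin 1; 1 remain.
Put 3 in bin 2; 1 remain.
Put 2 in bin 3; 4 remain.
Put 2 in bin 3; 2 remain.
Put 2 in bin 3; 0 remain.
Put 2 in bin 4; 5 remain.
Put 2 in bin 4; 3 remain.
Put 2 in bin 4; 1 remain.
Put 2 in bin 5; 13 remain.

5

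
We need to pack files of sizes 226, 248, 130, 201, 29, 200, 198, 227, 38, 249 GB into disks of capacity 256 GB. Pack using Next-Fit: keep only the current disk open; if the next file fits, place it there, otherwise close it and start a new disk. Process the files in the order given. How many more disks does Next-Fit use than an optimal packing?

1

Next-Fit: [226] [248] [130] [201,29] [200] [198] [227] [38] [249] → 9 disks.
8 files exceed 128 GB (half the capacity), and no two of those can share a disk, so at least 8 disks are needed.
An optimal packing achieves that bound: [249] [248] [227,29] [226] [201,38] [200] [198] [130] → 8 disks.
Excess: 9 − 8 = 1.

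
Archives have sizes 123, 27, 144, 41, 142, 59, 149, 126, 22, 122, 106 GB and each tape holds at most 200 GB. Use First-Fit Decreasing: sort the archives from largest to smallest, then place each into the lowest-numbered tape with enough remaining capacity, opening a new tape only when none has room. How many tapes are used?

Sorted descending: 149, 144, 142, 126, 123, 122, 106, 59, 41, 27, 22.
149 GB → tape 1 (remaining 51 GB)
144 GB → tape 2 (remaining 56 GB)
142 GB → tape 3 (remaining 58 GB)
126 GB → tape 4 (remaining 74 GB)
123 GB → tape 5 (remaining 77 GB)
122 GB → tape 6 (remaining 78 GB)
106 GB → tape 7 (remaining 94 GB)
59 GB → tape 4 (remaining 15 GB)
41 GB → tape 1 (remaining 10 GB)
27 GB → tape 2 (remaining 29 GB)
22 GB → tape 2 (remaining 7 GB)
Final tapes: [149,41] [144,27,22] [142] [126,59] [123] [122] [106].

7 tapes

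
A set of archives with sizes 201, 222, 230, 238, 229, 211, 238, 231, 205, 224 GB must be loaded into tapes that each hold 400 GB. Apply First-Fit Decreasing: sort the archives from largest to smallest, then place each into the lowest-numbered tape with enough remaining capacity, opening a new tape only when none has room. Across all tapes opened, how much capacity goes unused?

1771

Sorted descending: 238, 238, 231, 230, 229, 224, 222, 211, 205, 201.
tape 1: place 238 GB, 162 GB left
tape 2: place 238 GB, 162 GB left
tape 3: place 231 GB, 169 GB left
tape 4: place 230 GB, 170 GB left
tape 5: place 229 GB, 171 GB left
tape 6: place 224 GB, 176 GB left
tape 7: place 222 GB, 178 GB left
tape 8: place 211 GB, 189 GB left
tape 9: place 205 GB, 195 GB left
tape 10: place 201 GB, 199 GB left
10 tapes × 400 GB = 4000 GB; used 2229 GB; unused 1771 GB.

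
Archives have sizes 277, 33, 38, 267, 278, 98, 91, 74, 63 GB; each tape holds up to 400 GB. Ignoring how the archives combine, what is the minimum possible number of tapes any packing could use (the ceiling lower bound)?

Total size = 277 + 33 + 38 + 267 + 278 + 98 + 91 + 74 + 63 = 1219 GB.
⌈1219 / 400⌉ = 4.

4 tapes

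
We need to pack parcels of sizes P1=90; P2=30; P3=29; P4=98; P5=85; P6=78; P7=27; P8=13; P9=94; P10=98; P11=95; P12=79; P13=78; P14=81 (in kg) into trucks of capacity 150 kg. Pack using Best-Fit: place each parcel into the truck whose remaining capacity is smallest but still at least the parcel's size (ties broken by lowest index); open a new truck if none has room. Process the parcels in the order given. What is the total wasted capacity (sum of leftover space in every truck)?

525

Put P1 (90 kg) in truck 1; 60 kg remain.
Put P2 (30 kg) in truck 1; 30 kg remain.
Put P3 (29 kg) in truck 1; 1 kg remain.
Put P4 (98 kg) in truck 2; 52 kg remain.
Put P5 (85 kg) in truck 3; 65 kg remain.
Put P6 (78 kg) in truck 4; 72 kg remain.
Put P7 (27 kg) in truck 2; 25 kg remain.
Put P8 (13 kg) in truck 2; 12 kg remain.
Put P9 (94 kg) in truck 5; 56 kg remain.
Put P10 (98 kg) in truck 6; 52 kg remain.
Put P11 (95 kg) in truck 7; 55 kg remain.
Put P12 (79 kg) in truck 8; 71 kg remain.
Put P13 (78 kg) in truck 9; 72 kg remain.
Put P14 (81 kg) in truck 10; 69 kg remain.
10 trucks × 150 kg = 1500 kg; used 975 kg; unused 525 kg.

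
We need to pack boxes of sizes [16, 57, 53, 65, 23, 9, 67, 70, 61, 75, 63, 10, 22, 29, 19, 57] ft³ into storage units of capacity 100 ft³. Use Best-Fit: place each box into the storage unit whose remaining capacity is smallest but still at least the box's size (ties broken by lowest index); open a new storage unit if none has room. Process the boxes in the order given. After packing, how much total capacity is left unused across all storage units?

storage unit 1: place 16 ft³, 84 ft³ left
storage unit 1: place 57 ft³, 27 ft³ left
storage unit 2: place 53 ft³, 47 ft³ left
storage unit 3: place 65 ft³, 35 ft³ left
storage unit 1: place 23 ft³, 4 ft³ left
storage unit 3: place 9 ft³, 26 ft³ left
storage unit 4: place 67 ft³, 33 ft³ left
storage unit 5: place 70 ft³, 30 ft³ left
storage unit 6: place 61 ft³, 39 ft³ left
storage unit 7: place 75 ft³, 25 ft³ left
storage unit 8: place 63 ft³, 37 ft³ left
storage unit 7: place 10 ft³, 15 ft³ left
storage unit 3: place 22 ft³, 4 ft³ left
storage unit 5: place 29 ft³, 1 ft³ left
storage unit 4: place 19 ft³, 14 ft³ left
storage unit 9: place 57 ft³, 43 ft³ left
9 storage units × 100 ft³ = 900 ft³; used 696 ft³; unused 204 ft³.

204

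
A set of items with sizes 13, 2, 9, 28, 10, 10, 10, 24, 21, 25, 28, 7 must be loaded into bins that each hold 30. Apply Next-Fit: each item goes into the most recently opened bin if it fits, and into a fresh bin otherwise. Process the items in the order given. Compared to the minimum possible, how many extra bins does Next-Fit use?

Next-Fit: [13,2,9] [28] [10,10,10] [24] [21] [25] [28] [7] → 8 bins.
Total size 187; any packing needs at least ⌈187/30⌉ = 7 bins.
An optimal packing achieves that bound: [28,2] [28] [25] [24] [21,9] [13,10,7] [10,10] → 7 bins.
Excess: 8 − 7 = 1.

1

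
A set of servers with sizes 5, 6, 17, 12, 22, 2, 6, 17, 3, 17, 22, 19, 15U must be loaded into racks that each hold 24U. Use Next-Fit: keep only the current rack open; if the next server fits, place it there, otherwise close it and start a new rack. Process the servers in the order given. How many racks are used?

5U → rack 1 (remaining 19U)
6U → rack 1 (remaining 13U)
17U → rack 2 (remaining 7U)
12U → rack 3 (remaining 12U)
22U → rack 4 (remaining 2U)
2U → rack 4 (remaining 0U)
6U → rack 5 (remaining 18U)
17U → rack 5 (remaining 1U)
3U → rack 6 (remaining 21U)
17U → rack 6 (remaining 4U)
22U → rack 7 (remaining 2U)
19U → rack 8 (remaining 5U)
15U → rack 9 (remaining 9U)

9 racks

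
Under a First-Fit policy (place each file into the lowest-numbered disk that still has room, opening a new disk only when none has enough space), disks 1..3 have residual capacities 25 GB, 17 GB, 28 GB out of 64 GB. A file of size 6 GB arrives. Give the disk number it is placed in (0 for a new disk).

Disks with room: disk 1 (25 GB), disk 2 (17 GB), disk 3 (28 GB).
The first with room is disk 1.

1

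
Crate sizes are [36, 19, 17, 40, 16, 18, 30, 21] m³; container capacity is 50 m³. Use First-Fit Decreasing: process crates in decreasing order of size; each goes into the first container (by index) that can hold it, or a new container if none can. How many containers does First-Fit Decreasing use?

Sorted descending: 40, 36, 30, 21, 19, 18, 17, 16.
Put 40 m³ in container 1; 10 m³ remain.
Put 36 m³ in container 2; 14 m³ remain.
Put 30 m³ in container 3; 20 m³ remain.
Put 21 m³ in container 4; 29 m³ remain.
Put 19 m³ in container 3; 1 m³ remain.
Put 18 m³ in container 4; 11 m³ remain.
Put 17 m³ in container 5; 33 m³ remain.
Put 16 m³ in container 5; 17 m³ remain.
Final containers: [40] [36] [30,19] [21,18] [17,16].

5 containers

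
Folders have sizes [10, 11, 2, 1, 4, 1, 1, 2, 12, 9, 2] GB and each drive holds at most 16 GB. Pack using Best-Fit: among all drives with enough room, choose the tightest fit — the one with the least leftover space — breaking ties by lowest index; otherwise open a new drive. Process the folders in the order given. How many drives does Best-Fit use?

drive 1: place 10 GB, 6 GB left
drive 2: place 11 GB, 5 GB left
drive 2: place 2 GB, 3 GB left
drive 2: place 1 GB, 2 GB left
drive 1: place 4 GB, 2 GB left
drive 1: place 1 GB, 1 GB left
drive 1: place 1 GB, 0 GB left
drive 2: place 2 GB, 0 GB left
drive 3: place 12 GB, 4 GB left
drive 4: place 9 GB, 7 GB left
drive 3: place 2 GB, 2 GB left
Final drives: [10,4,1,1] [11,2,1,2] [12,2] [9].

4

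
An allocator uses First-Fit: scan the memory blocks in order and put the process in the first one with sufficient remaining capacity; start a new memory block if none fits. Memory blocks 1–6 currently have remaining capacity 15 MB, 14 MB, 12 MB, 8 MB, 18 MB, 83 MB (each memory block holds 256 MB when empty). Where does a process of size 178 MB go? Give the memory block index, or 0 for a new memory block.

0

No memory block has ≥ 178 MB free, so a new memory block is opened.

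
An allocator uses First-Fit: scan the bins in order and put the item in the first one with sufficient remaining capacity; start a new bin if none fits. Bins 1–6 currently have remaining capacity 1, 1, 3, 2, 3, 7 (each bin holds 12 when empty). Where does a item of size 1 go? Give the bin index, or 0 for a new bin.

Bins with room: bin 1 (1), bin 2 (1), bin 3 (3), bin 4 (2), bin 5 (3), bin 6 (7).
The first with room is bin 1.

1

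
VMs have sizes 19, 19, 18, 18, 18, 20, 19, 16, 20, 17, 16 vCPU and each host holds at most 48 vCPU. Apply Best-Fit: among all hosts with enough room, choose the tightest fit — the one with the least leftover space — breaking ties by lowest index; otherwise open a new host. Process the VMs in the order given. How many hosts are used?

6 hosts

19 vCPU → host 1 (remaining 29 vCPU)
19 vCPU → host 1 (remaining 10 vCPU)
18 vCPU → host 2 (remaining 30 vCPU)
18 vCPU → host 2 (remaining 12 vCPU)
18 vCPU → host 3 (remaining 30 vCPU)
20 vCPU → host 3 (remaining 10 vCPU)
19 vCPU → host 4 (remaining 29 vCPU)
16 vCPU → host 4 (remaining 13 vCPU)
20 vCPU → host 5 (remaining 28 vCPU)
17 vCPU → host 5 (remaining 11 vCPU)
16 vCPU → host 6 (remaining 32 vCPU)
Final hosts: [19,19] [18,18] [18,20] [19,16] [20,17] [16].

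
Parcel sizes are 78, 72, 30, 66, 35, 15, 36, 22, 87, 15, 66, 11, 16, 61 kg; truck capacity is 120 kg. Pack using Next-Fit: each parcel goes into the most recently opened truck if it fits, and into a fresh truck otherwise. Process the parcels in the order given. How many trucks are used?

78 kg → truck 1 (remaining 42 kg)
72 kg → truck 2 (remaining 48 kg)
30 kg → truck 2 (remaining 18 kg)
66 kg → truck 3 (remaining 54 kg)
35 kg → truck 3 (remaining 19 kg)
15 kg → truck 3 (remaining 4 kg)
36 kg → truck 4 (remaining 84 kg)
22 kg → truck 4 (remaining 62 kg)
87 kg → truck 5 (remaining 33 kg)
15 kg → truck 5 (remaining 18 kg)
66 kg → truck 6 (remaining 54 kg)
11 kg → truck 6 (remaining 43 kg)
16 kg → truck 6 (remaining 27 kg)
61 kg → truck 7 (remaining 59 kg)
Final trucks: [78] [72,30] [66,35,15] [36,22] [87,15] [66,11,16] [61].

7 trucks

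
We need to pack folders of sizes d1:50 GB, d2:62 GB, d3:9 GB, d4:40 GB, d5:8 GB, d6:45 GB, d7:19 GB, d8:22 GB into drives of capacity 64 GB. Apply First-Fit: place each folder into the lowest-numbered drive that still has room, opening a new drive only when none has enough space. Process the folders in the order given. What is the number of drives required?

d1 (50 GB) → drive 1 (remaining 14 GB)
d2 (62 GB) → drive 2 (remaining 2 GB)
d3 (9 GB) → drive 1 (remaining 5 GB)
d4 (40 GB) → drive 3 (remaining 24 GB)
d5 (8 GB) → drive 3 (remaining 16 GB)
d6 (45 GB) → drive 4 (remaining 19 GB)
d7 (19 GB) → drive 4 (remaining 0 GB)
d8 (22 GB) → drive 5 (remaining 42 GB)

5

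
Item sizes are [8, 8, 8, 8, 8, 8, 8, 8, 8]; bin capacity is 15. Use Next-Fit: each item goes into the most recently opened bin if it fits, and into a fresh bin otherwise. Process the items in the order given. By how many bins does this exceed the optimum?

0

Next-Fit: [8] [8] [8] [8] [8] [8] [8] [8] [8] → 9 bins.
9 items exceed 7.5 (half the capacity), and no two of those can share a bin, so at least 9 bins are needed.
So 9 is already optimal.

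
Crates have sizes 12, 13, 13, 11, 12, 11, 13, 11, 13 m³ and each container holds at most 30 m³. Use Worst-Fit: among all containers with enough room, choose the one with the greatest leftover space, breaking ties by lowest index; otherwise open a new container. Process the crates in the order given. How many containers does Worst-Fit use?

5 containers

12 m³ → container 1 (remaining 18 m³)
13 m³ → container 1 (remaining 5 m³)
13 m³ → container 2 (remaining 17 m³)
11 m³ → container 2 (remaining 6 m³)
12 m³ → container 3 (remaining 18 m³)
11 m³ → container 3 (remaining 7 m³)
13 m³ → container 4 (remaining 17 m³)
11 m³ → container 4 (remaining 6 m³)
13 m³ → container 5 (remaining 17 m³)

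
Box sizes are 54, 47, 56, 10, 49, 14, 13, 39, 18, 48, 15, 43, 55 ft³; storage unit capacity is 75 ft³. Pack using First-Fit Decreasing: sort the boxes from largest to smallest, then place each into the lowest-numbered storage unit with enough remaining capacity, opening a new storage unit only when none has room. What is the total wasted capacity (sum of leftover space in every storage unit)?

139

Sorted descending: 56, 55, 54, 49, 48, 47, 43, 39, 18, 15, 14, 13, 10.
storage unit 1: place 56 ft³, 19 ft³ left
storage unit 2: place 55 ft³, 20 ft³ left
storage unit 3: place 54 ft³, 21 ft³ left
storage unit 4: place 49 ft³, 26 ft³ left
storage unit 5: place 48 ft³, 27 ft³ left
storage unit 6: place 47 ft³, 28 ft³ left
storage unit 7: place 43 ft³, 32 ft³ left
storage unit 8: place 39 ft³, 36 ft³ left
storage unit 1: place 18 ft³, 1 ft³ left
storage unit 2: place 15 ft³, 5 ft³ left
storage unit 3: place 14 ft³, 7 ft³ left
storage unit 4: place 13 ft³, 13 ft³ left
storage unit 4: place 10 ft³, 3 ft³ left
8 storage units × 75 ft³ = 600 ft³; used 461 ft³; unused 139 ft³.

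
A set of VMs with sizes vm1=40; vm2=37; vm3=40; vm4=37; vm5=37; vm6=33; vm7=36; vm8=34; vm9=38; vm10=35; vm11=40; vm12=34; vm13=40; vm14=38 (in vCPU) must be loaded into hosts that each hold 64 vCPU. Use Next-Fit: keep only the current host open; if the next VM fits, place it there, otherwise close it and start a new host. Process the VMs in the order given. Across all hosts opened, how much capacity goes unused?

Put vm1 (40 vCPU) in host 1; 24 vCPU remain.
Put vm2 (37 vCPU) in host 2; 27 vCPU remain.
Put vm3 (40 vCPU) in host 3; 24 vCPU remain.
Put vm4 (37 vCPU) in host 4; 27 vCPU remain.
Put vm5 (37 vCPU) in host 5; 27 vCPU remain.
Put vm6 (33 vCPU) in host 6; 31 vCPU remain.
Put vm7 (36 vCPU) in host 7; 28 vCPU remain.
Put vm8 (34 vCPU) in host 8; 30 vCPU remain.
Put vm9 (38 vCPU) in host 9; 26 vCPU remain.
Put vm10 (35 vCPU) in host 10; 29 vCPU remain.
Put vm11 (40 vCPU) in host 11; 24 vCPU remain.
Put vm12 (34 vCPU) in host 12; 30 vCPU remain.
Put vm13 (40 vCPU) in host 13; 24 vCPU remain.
Put vm14 (38 vCPU) in host 14; 26 vCPU remain.
14 hosts × 64 vCPU = 896 vCPU; used 519 vCPU; unused 377 vCPU.

377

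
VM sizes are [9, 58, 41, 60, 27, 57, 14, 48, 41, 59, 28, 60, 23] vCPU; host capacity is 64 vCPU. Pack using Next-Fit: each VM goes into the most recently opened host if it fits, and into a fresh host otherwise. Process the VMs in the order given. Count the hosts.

12

9 vCPU → host 1 (remaining 55 vCPU)
58 vCPU → host 2 (remaining 6 vCPU)
41 vCPU → host 3 (remaining 23 vCPU)
60 vCPU → host 4 (remaining 4 vCPU)
27 vCPU → host 5 (remaining 37 vCPU)
57 vCPU → host 6 (remaining 7 vCPU)
14 vCPU → host 7 (remaining 50 vCPU)
48 vCPU → host 7 (remaining 2 vCPU)
41 vCPU → host 8 (remaining 23 vCPU)
59 vCPU → host 9 (remaining 5 vCPU)
28 vCPU → host 10 (remaining 36 vCPU)
60 vCPU → host 11 (remaining 4 vCPU)
23 vCPU → host 12 (remaining 41 vCPU)
Final hosts: [9] [58] [41] [60] [27] [57] [14,48] [41] [59] [28] [60] [23].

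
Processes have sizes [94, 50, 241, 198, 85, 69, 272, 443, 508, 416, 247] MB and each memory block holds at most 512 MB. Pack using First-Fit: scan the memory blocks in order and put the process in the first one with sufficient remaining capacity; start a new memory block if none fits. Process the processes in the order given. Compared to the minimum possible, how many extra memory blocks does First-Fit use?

First-Fit: [94,50,241,85] [198,69] [272] [443] [508] [416] [247] → 7 memory blocks.
Total size 2623 MB; any packing needs at least ⌈2623/512⌉ = 6 memory blocks.
An optimal packing achieves that bound: [508] [443,69] [416,94] [272,198] [247,241] [85,50] → 6 memory blocks.
Excess: 7 − 6 = 1.

1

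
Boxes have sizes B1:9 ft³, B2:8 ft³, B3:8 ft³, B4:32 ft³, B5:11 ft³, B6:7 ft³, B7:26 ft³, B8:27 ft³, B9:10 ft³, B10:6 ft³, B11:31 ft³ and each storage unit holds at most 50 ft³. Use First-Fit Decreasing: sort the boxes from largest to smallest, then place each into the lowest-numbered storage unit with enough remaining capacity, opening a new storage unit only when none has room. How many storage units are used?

Sorted descending: 32, 31, 27, 26, 11, 10, 9, 8, 8, 7, 6.
storage unit 1: place 32 ft³, 18 ft³ left
storage unit 2: place 31 ft³, 19 ft³ left
storage unit 3: place 27 ft³, 23 ft³ left
storage unit 4: place 26 ft³, 24 ft³ left
storage unit 1: place 11 ft³, 7 ft³ left
storage unit 2: place 10 ft³, 9 ft³ left
storage unit 2: place 9 ft³, 0 ft³ left
storage unit 3: place 8 ft³, 15 ft³ left
storage unit 3: place 8 ft³, 7 ft³ left
storage unit 1: place 7 ft³, 0 ft³ left
storage unit 3: place 6 ft³, 1 ft³ left

4 storage units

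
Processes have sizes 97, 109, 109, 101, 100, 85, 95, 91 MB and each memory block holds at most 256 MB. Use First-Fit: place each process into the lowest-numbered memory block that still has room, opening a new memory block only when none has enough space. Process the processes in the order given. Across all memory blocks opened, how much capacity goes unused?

Put 97 MB in memory block 1; 159 MB remain.
Put 109 MB in memory block 1; 50 MB remain.
Put 109 MB in memory block 2; 147 MB remain.
Put 101 MB in memory block 2; 46 MB remain.
Put 100 MB in memory block 3; 156 MB remain.
Put 85 MB in memory block 3; 71 MB remain.
Put 95 MB in memory block 4; 161 MB remain.
Put 91 MB in memory block 4; 70 MB remain.
4 memory blocks × 256 MB = 1024 MB; used 787 MB; unused 237 MB.

237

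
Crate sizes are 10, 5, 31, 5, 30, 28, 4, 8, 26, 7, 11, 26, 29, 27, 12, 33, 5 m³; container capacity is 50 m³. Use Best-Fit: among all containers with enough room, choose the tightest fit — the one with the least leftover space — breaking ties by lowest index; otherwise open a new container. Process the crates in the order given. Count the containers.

10 m³ → container 1 (remaining 40 m³)
5 m³ → container 1 (remaining 35 m³)
31 m³ → container 1 (remaining 4 m³)
5 m³ → container 2 (remaining 45 m³)
30 m³ → container 2 (remaining 15 m³)
28 m³ → container 3 (remaining 22 m³)
4 m³ → container 1 (remaining 0 m³)
8 m³ → container 2 (remaining 7 m³)
26 m³ → container 4 (remaining 24 m³)
7 m³ → container 2 (remaining 0 m³)
11 m³ → container 3 (remaining 11 m³)
26 m³ → container 5 (remaining 24 m³)
29 m³ → container 6 (remaining 21 m³)
27 m³ → container 7 (remaining 23 m³)
12 m³ → container 6 (remaining 9 m³)
33 m³ → container 8 (remaining 17 m³)
5 m³ → container 6 (remaining 4 m³)
Final containers: [10,5,31,4] [5,30,8,7] [28,11] [26] [26] [29,12,5] [27] [33].

8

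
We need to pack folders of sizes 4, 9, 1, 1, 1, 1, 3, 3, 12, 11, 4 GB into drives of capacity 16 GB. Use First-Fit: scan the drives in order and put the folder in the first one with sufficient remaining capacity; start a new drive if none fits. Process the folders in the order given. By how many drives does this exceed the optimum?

0

First-Fit: [4,9,1,1,1] [1,3,3,4] [12] [11] → 4 drives.
Total size 50 GB; any packing needs at least ⌈50/16⌉ = 4 drives.
So 4 is already optimal.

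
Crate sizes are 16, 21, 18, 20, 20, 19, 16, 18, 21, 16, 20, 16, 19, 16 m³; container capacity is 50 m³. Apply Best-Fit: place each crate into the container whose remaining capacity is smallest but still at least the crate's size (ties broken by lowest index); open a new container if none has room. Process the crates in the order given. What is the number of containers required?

16 m³ → container 1 (remaining 34 m³)
21 m³ → container 1 (remaining 13 m³)
18 m³ → container 2 (remaining 32 m³)
20 m³ → container 2 (remaining 12 m³)
20 m³ → container 3 (remaining 30 m³)
19 m³ → container 3 (remaining 11 m³)
16 m³ → container 4 (remaining 34 m³)
18 m³ → container 4 (remaining 16 m³)
21 m³ → container 5 (remaining 29 m³)
16 m³ → container 4 (remaining 0 m³)
20 m³ → container 5 (remaining 9 m³)
16 m³ → container 6 (remaining 34 m³)
19 m³ → container 6 (remaining 15 m³)
16 m³ → container 7 (remaining 34 m³)

7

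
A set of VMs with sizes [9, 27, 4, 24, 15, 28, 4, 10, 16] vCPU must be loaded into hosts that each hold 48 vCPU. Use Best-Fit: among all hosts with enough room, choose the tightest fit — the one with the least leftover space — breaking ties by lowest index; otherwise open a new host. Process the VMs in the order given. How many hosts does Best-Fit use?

4 hosts

Put 9 vCPU in host 1; 39 vCPU remain.
Put 27 vCPU in host 1; 12 vCPU remain.
Put 4 vCPU in host 1; 8 vCPU remain.
Put 24 vCPU in host 2; 24 vCPU remain.
Put 15 vCPU in host 2; 9 vCPU remain.
Put 28 vCPU in host 3; 20 vCPU remain.
Put 4 vCPU in host 1; 4 vCPU remain.
Put 10 vCPU in host 3; 10 vCPU remain.
Put 16 vCPU in host 4; 32 vCPU remain.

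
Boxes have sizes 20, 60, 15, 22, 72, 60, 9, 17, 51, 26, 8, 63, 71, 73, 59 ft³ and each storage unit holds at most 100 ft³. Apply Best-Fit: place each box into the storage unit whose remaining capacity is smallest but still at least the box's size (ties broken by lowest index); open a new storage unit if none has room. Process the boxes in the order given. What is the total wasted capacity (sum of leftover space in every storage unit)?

174

storage unit 1: place 20 ft³, 80 ft³ left
storage unit 1: place 60 ft³, 20 ft³ left
storage unit 1: place 15 ft³, 5 ft³ left
storage unit 2: place 22 ft³, 78 ft³ left
storage unit 2: place 72 ft³, 6 ft³ left
storage unit 3: place 60 ft³, 40 ft³ left
storage unit 3: place 9 ft³, 31 ft³ left
storage unit 3: place 17 ft³, 14 ft³ left
storage unit 4: place 51 ft³, 49 ft³ left
storage unit 4: place 26 ft³, 23 ft³ left
storage unit 3: place 8 ft³, 6 ft³ left
storage unit 5: place 63 ft³, 37 ft³ left
storage unit 6: place 71 ft³, 29 ft³ left
storage unit 7: place 73 ft³, 27 ft³ left
storage unit 8: place 59 ft³, 41 ft³ left
8 storage units × 100 ft³ = 800 ft³; used 626 ft³; unused 174 ft³.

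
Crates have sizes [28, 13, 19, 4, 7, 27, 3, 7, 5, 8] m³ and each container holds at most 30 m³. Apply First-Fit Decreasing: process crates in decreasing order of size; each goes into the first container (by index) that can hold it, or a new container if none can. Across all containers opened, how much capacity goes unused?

Sorted descending: 28, 27, 19, 13, 8, 7, 7, 5, 4, 3.
28 m³ → container 1 (remaining 2 m³)
27 m³ → container 2 (remaining 3 m³)
19 m³ → container 3 (remaining 11 m³)
13 m³ → container 4 (remaining 17 m³)
8 m³ → container 3 (remaining 3 m³)
7 m³ → container 4 (remaining 10 m³)
7 m³ → container 4 (remaining 3 m³)
5 m³ → container 5 (remaining 25 m³)
4 m³ → container 5 (remaining 21 m³)
3 m³ → container 2 (remaining 0 m³)
5 containers × 30 m³ = 150 m³; used 121 m³; unused 29 m³.

29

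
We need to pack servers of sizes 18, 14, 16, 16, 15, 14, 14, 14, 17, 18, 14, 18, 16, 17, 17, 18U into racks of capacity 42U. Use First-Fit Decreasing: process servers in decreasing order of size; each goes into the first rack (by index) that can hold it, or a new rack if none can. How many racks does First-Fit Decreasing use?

Sorted descending: 18, 18, 18, 18, 17, 17, 17, 16, 16, 16, 15, 14, 14, 14, 14, 14.
18U → rack 1 (remaining 24U)
18U → rack 1 (remaining 6U)
18U → rack 2 (remaining 24U)
18U → rack 2 (remaining 6U)
17U → rack 3 (remaining 25U)
17U → rack 3 (remaining 8U)
17U → rack 4 (remaining 25U)
16U → rack 4 (remaining 9U)
16U → rack 5 (remaining 26U)
16U → rack 5 (remaining 10U)
15U → rack 6 (remaining 27U)
14U → rack 6 (remaining 13U)
14U → rack 7 (remaining 28U)
14U → rack 7 (remaining 14U)
14U → rack 7 (remaining 0U)
14U → rack 8 (remaining 28U)

8 racks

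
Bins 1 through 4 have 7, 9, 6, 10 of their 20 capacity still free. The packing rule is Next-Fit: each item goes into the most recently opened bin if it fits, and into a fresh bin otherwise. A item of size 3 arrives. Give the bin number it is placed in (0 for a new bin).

Next-Fit only looks at bin 4, which has 10 free.
3 fits there.

4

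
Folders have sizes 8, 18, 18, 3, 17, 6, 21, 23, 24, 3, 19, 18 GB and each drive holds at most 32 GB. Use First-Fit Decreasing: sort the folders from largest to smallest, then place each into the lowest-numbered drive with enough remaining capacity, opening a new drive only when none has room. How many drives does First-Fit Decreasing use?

8 drives

Sorted descending: 24, 23, 21, 19, 18, 18, 18, 17, 8, 6, 3, 3.
drive 1: place 24 GB, 8 GB left
drive 2: place 23 GB, 9 GB left
drive 3: place 21 GB, 11 GB left
drive 4: place 19 GB, 13 GB left
drive 5: place 18 GB, 14 GB left
drive 6: place 18 GB, 14 GB left
drive 7: place 18 GB, 14 GB left
drive 8: place 17 GB, 15 GB left
drive 1: place 8 GB, 0 GB left
drive 2: place 6 GB, 3 GB left
drive 2: place 3 GB, 0 GB left
drive 3: place 3 GB, 8 GB left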